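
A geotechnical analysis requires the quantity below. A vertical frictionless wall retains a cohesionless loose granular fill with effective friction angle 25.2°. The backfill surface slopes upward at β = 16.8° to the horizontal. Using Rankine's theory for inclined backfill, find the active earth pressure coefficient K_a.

K_a = cos β · (cos β − √(cos²β − cos²φ)) / (cos β + √(cos²β − cos²φ)).
cos β = 0.9573, cos φ = 0.9048, √(cos²β − cos²φ) = 0.3126.
K_a = 0.9573 × (0.9573 − 0.3126)/(0.9573 + 0.3126) = 0.4860.

0.486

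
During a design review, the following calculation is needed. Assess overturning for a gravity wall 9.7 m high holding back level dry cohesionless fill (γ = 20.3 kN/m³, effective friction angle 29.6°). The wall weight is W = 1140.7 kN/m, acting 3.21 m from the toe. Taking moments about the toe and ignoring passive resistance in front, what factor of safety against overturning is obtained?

3.50

K_a = tan²(45° − 29.6°/2) = 0.3387.
P_a = ½K_aγH² = 0.5×0.3387×20.3×9.7² = 323.5 kN/m, acting at H/3 = 3.233 m above the base.
Overturning moment M_o = P_a × H/3 = 323.5 × 3.233 = 1046.
Resisting moment M_r = W × 3.21 = 1140.7 × 3.21 = 3662.
FS_overturning = M_r/M_o = 3662/1046 = 3.501.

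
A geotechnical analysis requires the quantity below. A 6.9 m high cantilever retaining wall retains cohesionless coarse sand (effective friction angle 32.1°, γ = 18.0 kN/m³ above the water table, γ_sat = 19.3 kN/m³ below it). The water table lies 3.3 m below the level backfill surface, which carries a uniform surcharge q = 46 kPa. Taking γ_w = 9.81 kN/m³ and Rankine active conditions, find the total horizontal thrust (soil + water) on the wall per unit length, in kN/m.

275 kN/m

K_a = tan²(45° − φ/2) = 0.3060.
γ' = 19.3 − 9.81 = 9.490 kN/m³. h₂ = H − d_w = 3.6 m.
σ'_h: at surface K_a·q = 14.08; at WT K_a(q+γd_w) = 32.25; at base K_a(q+γd_w+γ'h₂) = 42.71 kPa.
P₁ = ½(14.08+32.25)×3.3 = 76.44; P₂ = ½(32.25+42.71)×3.6 = 134.9; P_w = ½γ_w h₂² = 63.57.
Total = 76.44+134.9+63.57 = 274.9 kN/m.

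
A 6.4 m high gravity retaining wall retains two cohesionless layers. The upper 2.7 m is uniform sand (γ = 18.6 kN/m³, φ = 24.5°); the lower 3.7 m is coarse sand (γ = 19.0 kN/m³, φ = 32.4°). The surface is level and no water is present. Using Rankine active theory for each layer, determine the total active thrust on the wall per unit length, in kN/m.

K_a1 = tan²(45°−24.5°/2) = 0.4137; K_a2 = tan²(45°−32.4°/2) = 0.3022.
Layer 1: σ at base = K_a1 γ₁ h₁ = 20.78 kPa; P₁ = ½×20.78×2.7 = 28.05.
Layer 2: σ_v at top = γ₁h₁ = 50.22; σ_h top = K_a2×50.22 = 15.18; σ_h base = K_a2×(50.22+19.0×3.7) = 36.42.
P₂ = ½(15.18+36.42)×3.7 = 95.47. Total P_a = 28.05+95.47 = 123.5 kN/m.

124 kN/m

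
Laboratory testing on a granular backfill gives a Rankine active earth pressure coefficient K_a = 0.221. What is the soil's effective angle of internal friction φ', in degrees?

39.6°

K_a = tan²(45° − φ/2) ⇒ 45° − φ/2 = arctan(√0.221) = 25.18°.
φ = 2(45° − 25.18°) = 39.64°.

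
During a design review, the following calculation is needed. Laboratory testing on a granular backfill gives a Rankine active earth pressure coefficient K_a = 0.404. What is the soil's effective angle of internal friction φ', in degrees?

25.1°

K_a = tan²(45° − φ/2) ⇒ 45° − φ/2 = arctan(√0.404) = 32.44°.
φ = 2(45° − 32.44°) = 25.12°.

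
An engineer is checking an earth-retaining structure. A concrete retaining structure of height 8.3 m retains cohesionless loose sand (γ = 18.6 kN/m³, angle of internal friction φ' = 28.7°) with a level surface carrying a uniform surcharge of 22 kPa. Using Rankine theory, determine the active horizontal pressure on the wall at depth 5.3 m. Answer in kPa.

K_a = (1 − sin φ)/(1 + sin φ) = 0.3511.
σ_v = γz + q = 18.6 × 5.3 + 22 = 120.6 kPa.
σ_h = K_a σ_v = 0.3511 × 120.6 = 42.34 kPa.

42.3 kPa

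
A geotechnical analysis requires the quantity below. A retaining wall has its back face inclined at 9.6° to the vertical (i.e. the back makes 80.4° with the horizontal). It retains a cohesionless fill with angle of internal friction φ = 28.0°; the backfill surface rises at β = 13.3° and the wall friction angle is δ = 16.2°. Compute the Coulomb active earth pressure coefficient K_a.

K_a = sin²(α+φ) / [sin²α · sin(α−δ) · (1 + √{sin(φ+δ)sin(φ−β) / (sin(α−δ)sin(α+β))})²].
With α = 80.4°, φ = 28.0°, δ = 16.2°, β = 13.3°: K_a = 0.4935.

0.494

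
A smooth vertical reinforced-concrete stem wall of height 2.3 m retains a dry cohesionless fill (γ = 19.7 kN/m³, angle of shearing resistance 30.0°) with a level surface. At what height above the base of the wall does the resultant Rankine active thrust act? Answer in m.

K_a = 0.3333.
The pressure distribution is triangular, so the resultant acts at H/3 above the base = 2.3/3 = 0.7667 m.

0.767 m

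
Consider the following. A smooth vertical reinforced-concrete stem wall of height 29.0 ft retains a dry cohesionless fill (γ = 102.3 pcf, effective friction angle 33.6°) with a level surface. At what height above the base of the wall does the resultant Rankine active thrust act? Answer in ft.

K_a = 0.2875.
The pressure distribution is triangular, so the resultant acts at H/3 above the base = 29.0/3 = 9.667 ft.

9.67 ft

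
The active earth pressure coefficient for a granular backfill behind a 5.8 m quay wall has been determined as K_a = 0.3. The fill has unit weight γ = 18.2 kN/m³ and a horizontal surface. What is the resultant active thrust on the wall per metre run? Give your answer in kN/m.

91.8 kN/m

P = ½ K_a γ H² = 0.5 × 0.3 × 18.2 × 5.8² = 91.84 kN/m.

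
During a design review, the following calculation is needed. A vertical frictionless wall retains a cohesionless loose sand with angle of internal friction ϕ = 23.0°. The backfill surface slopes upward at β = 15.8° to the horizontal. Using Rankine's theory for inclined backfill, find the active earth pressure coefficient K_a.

0.528

K_a = cos β · (cos β − √(cos²β − cos²φ)) / (cos β + √(cos²β − cos²φ)).
cos β = 0.9622, cos φ = 0.9205, √(cos²β − cos²φ) = 0.2802.
K_a = 0.9622 × (0.9622 − 0.2802)/(0.9622 + 0.2802) = 0.5282.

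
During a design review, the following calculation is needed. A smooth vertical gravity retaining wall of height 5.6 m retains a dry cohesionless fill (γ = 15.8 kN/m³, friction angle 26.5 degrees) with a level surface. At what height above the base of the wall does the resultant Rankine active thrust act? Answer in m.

1.87 m

K_a = 0.3829.
The pressure distribution is triangular, so the resultant acts at H/3 above the base = 5.6/3 = 1.867 m.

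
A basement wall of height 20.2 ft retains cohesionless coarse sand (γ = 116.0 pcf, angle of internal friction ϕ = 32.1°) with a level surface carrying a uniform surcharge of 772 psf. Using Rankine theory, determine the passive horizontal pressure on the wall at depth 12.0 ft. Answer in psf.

K_p = (1 + sin φ)/(1 − sin φ) = 3.268.
σ_v = γz + q = 116.0 × 12.0 + 772 = 2164 psf.
σ_h = K_p σ_v = 3.268 × 2164 = 7072 psf.

7070 psf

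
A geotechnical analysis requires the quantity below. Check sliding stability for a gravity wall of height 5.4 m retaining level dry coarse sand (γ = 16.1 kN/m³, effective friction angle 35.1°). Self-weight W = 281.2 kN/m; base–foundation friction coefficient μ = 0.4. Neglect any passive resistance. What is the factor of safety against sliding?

1.78

K_a = tan²(45° − 35.1°/2) = 0.2698.
P_a = ½K_aγH² = 0.5×0.2698×16.1×5.4² = 63.34 kN/m, acting at H/3 = 1.800 m above the base.
FS_sliding = μW / P_a = 0.4×281.2 / 63.34 = 1.776.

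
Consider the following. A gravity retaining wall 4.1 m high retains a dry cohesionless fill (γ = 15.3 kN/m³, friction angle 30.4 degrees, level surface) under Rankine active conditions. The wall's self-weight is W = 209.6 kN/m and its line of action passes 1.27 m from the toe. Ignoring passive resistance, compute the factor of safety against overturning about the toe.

4.62

K_a = tan²(45° − 30.4°/2) = 0.3280.
P_a = ½K_aγH² = 0.5×0.3280×15.3×4.1² = 42.18 kN/m, acting at H/3 = 1.367 m above the base.
Overturning moment M_o = P_a × H/3 = 42.18 × 1.367 = 57.64.
Resisting moment M_r = W × 1.27 = 209.6 × 1.27 = 266.2.
FS_overturning = M_r/M_o = 266.2/57.64 = 4.618.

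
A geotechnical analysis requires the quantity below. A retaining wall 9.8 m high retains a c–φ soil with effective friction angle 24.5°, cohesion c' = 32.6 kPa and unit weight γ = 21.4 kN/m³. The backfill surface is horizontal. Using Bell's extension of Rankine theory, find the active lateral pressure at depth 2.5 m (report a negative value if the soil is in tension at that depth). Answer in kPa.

K_a = (1 − sin φ)/(1 + sin φ) = 0.4137.
σ_a = K_a γ z − 2c√K_a = 0.4137×21.4×2.5 − 2×32.6×0.6432 = -19.80 kPa.

-19.8 kPa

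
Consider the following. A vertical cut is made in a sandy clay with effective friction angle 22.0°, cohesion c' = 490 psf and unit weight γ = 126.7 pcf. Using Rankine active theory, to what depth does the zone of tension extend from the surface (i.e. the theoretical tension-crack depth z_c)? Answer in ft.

K_a = tan²(45° − 22.0°/2) = 0.4550; √K_a = 0.6745.
The active pressure is zero where K_a γ z = 2c√K_a, so z_c = 2c/(γ√K_a) = 2×490/(126.7×0.6745) = 11.47 ft.

11.5 ft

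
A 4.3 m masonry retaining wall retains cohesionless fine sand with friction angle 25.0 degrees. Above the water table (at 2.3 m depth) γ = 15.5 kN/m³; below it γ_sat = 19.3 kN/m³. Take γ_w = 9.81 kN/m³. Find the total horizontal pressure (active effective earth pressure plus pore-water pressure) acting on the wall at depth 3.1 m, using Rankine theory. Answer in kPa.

K_a = (1 − sin φ)/(1 + sin φ) = 0.4059.
γ' = 19.3 − 9.81 = 9.490 kN/m³.
Effective vertical stress at 3.1 m: σ'_v = 15.5×2.3 + 9.490×0.800 = 43.24 kPa.
σ'_h = K_a σ'_v = 0.4059 × 43.24 = 17.55 kPa; u = γ_w × 0.800 = 7.848 kPa.
Total σ_h = 17.55 + 7.848 = 25.40 kPa.

25.4 kPa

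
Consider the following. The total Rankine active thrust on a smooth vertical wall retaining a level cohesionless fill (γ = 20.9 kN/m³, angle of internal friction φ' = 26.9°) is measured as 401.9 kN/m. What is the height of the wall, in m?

K_a = 0.3770. P_a = ½ K_a γ H² ⇒ H = √(2P_a/(K_a γ)).
H = √(2×401.9/(0.3770×20.9)) = 10.10 m.

10.1 m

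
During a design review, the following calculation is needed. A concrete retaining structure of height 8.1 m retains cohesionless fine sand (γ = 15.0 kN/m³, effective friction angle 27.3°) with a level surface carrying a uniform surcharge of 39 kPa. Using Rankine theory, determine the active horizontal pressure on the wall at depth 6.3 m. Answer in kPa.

49.5 kPa

K_a = (1 − sin φ)/(1 + sin φ) = 0.3711.
σ_v = γz + q = 15.0 × 6.3 + 39 = 133.5 kPa.
σ_h = K_a σ_v = 0.3711 × 133.5 = 49.55 kPa.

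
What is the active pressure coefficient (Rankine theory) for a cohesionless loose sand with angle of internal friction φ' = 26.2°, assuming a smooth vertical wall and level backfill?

K_a = (1 − sin φ)/(1 + sin φ) = (1 − sin 26.2°)/(1 + sin 26.2°) = 0.3874.

0.387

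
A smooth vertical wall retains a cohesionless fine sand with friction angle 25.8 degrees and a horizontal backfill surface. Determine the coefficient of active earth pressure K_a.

0.394

K_a = (1 − sin φ)/(1 + sin φ) = (1 − sin 25.8°)/(1 + sin 25.8°) = 0.3935.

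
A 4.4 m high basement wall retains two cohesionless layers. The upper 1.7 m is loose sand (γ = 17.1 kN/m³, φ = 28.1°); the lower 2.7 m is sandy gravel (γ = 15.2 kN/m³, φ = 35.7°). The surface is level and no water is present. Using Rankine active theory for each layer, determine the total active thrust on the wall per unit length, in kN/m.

44.1 kN/m

K_a1 = tan²(45°−28.1°/2) = 0.3596; K_a2 = tan²(45°−35.7°/2) = 0.2630.
Layer 1: σ at base = K_a1 γ₁ h₁ = 10.45 kPa; P₁ = ½×10.45×1.7 = 8.886.
Layer 2: σ_v at top = γ₁h₁ = 29.07; σ_h top = K_a2×29.07 = 7.645; σ_h base = K_a2×(29.07+15.2×2.7) = 18.44.
P₂ = ½(7.645+18.44)×2.7 = 35.21. Total P_a = 8.886+35.21 = 44.10 kN/m.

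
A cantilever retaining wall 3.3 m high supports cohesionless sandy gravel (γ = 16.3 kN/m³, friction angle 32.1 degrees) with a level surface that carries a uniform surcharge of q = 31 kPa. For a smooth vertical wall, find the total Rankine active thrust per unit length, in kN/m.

58.5 kN/m

K_a = tan²(45° − φ/2) = 0.3060.
Soil triangle: ½ K_a γ H² = 0.5×0.3060×16.3×3.3² = 27.16 kN/m.
Surcharge rectangle: K_a q H = 0.3060×31×3.3 = 31.30 kN/m.
Total = 27.16 + 31.30 = 58.46 kN/m.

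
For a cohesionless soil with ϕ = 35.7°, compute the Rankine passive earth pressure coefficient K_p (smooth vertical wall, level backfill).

3.80

K_p = (1 + sin φ)/(1 − sin φ) = tan²(45° + 35.7°/2) = 3.802.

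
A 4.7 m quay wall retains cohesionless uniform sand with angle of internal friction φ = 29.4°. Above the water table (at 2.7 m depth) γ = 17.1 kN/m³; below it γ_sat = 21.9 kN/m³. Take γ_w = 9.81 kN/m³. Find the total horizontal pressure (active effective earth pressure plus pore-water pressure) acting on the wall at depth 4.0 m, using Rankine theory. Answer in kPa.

K_a = (1 − sin φ)/(1 + sin φ) = 0.3415.
γ' = 21.9 − 9.81 = 12.09 kN/m³.
Effective vertical stress at 4.0 m: σ'_v = 17.1×2.7 + 12.09×1.30 = 61.89 kPa.
σ'_h = K_a σ'_v = 0.3415 × 61.89 = 21.13 kPa; u = γ_w × 1.30 = 12.75 kPa.
Total σ_h = 21.13 + 12.75 = 33.89 kPa.

33.9 kPa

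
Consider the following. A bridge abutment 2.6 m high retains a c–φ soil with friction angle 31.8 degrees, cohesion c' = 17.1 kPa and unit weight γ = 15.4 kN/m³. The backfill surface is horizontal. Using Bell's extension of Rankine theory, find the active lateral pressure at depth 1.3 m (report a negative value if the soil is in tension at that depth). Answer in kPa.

-12.8 kPa

K_a = (1 − sin φ)/(1 + sin φ) = 0.3098.
σ_a = K_a γ z − 2c√K_a = 0.3098×15.4×1.3 − 2×17.1×0.5566 = -12.83 kPa.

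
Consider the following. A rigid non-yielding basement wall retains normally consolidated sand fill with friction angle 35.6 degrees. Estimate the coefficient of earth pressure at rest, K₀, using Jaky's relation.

0.418

K₀ = 1 − sin φ' = 1 − sin 35.6° = 0.4179.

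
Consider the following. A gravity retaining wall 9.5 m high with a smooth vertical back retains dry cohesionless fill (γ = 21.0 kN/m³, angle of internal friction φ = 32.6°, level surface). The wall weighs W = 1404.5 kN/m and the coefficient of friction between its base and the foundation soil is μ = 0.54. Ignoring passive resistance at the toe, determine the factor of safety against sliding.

2.67

K_a = tan²(45° − 32.6°/2) = 0.2997.
P_a = ½K_aγH² = 0.5×0.2997×21.0×9.5² = 284.0 kN/m, acting at H/3 = 3.167 m above the base.
FS_sliding = μW / P_a = 0.54×1404.5 / 284.0 = 2.670.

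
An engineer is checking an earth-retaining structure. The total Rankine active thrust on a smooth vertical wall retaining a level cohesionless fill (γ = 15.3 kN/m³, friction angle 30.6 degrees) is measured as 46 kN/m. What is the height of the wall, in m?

4.30 m

K_a = 0.3253. P_a = ½ K_a γ H² ⇒ H = √(2P_a/(K_a γ)).
H = √(2×46/(0.3253×15.3)) = 4.299 m.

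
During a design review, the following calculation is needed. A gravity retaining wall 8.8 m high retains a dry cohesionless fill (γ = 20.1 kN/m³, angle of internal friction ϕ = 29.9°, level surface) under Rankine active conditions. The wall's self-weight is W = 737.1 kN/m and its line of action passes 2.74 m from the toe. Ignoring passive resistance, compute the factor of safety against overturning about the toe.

2.64

K_a = tan²(45° − 29.9°/2) = 0.3347.
P_a = ½K_aγH² = 0.5×0.3347×20.1×8.8² = 260.5 kN/m, acting at H/3 = 2.933 m above the base.
Overturning moment M_o = P_a × H/3 = 260.5 × 2.933 = 764.0.
Resisting moment M_r = W × 2.74 = 737.1 × 2.74 = 2020.
FS_overturning = M_r/M_o = 2020/764.0 = 2.643.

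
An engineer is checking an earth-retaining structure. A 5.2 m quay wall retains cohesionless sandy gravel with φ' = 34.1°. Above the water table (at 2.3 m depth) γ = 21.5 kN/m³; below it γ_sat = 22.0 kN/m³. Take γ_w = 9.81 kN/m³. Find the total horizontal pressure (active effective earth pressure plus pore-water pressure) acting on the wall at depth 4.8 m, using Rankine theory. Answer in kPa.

K_a = (1 − sin φ)/(1 + sin φ) = 0.2815.
γ' = 22.0 − 9.81 = 12.19 kN/m³.
Effective vertical stress at 4.8 m: σ'_v = 21.5×2.3 + 12.19×2.50 = 79.92 kPa.
σ'_h = K_a σ'_v = 0.2815 × 79.92 = 22.50 kPa; u = γ_w × 2.50 = 24.53 kPa.
Total σ_h = 22.50 + 24.53 = 47.03 kPa.

47.0 kPa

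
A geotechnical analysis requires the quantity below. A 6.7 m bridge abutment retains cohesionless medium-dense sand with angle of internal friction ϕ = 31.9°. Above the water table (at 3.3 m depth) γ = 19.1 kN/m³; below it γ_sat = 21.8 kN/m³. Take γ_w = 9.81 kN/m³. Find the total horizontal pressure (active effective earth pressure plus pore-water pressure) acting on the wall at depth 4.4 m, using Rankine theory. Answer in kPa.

K_a = (1 − sin φ)/(1 + sin φ) = 0.3085.
γ' = 21.8 − 9.81 = 11.99 kN/m³.
Effective vertical stress at 4.4 m: σ'_v = 19.1×3.3 + 11.99×1.10 = 76.22 kPa.
σ'_h = K_a σ'_v = 0.3085 × 76.22 = 23.52 kPa; u = γ_w × 1.10 = 10.79 kPa.
Total σ_h = 23.52 + 10.79 = 34.31 kPa.

34.3 kPa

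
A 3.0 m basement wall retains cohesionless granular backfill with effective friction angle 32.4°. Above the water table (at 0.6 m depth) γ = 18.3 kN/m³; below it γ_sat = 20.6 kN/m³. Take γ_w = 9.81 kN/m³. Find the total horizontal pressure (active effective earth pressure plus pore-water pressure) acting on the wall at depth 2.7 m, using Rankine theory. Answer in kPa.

K_a = (1 − sin φ)/(1 + sin φ) = 0.3022.
γ' = 20.6 − 9.81 = 10.79 kN/m³.
Effective vertical stress at 2.7 m: σ'_v = 18.3×0.6 + 10.79×2.10 = 33.64 kPa.
σ'_h = K_a σ'_v = 0.3022 × 33.64 = 10.17 kPa; u = γ_w × 2.10 = 20.60 kPa.
Total σ_h = 10.17 + 20.60 = 30.77 kPa.

30.8 kPa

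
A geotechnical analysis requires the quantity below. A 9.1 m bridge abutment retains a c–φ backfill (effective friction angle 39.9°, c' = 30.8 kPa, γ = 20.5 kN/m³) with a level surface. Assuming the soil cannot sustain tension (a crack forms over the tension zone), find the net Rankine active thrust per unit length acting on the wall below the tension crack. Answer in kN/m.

16.0 kN/m

K_a = 0.2184; √K_a = 0.4674.
Tension-crack depth z_c = 2c/(γ√K_a) = 2×30.8/(20.5×0.4674) = 6.429 m.
σ_a at base = K_a γ H − 2c√K_a = 0.2184×20.5×9.1 − 2×30.8×0.4674 = 11.96 kPa.
P_a = ½ × 11.96 × (H − z_c) = 0.5×11.96×2.671 = 15.97 kN/m.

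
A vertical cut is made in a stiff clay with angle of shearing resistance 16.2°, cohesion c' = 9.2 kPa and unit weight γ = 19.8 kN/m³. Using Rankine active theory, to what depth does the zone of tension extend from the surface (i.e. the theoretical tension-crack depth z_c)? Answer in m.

K_a = tan²(45° − 16.2°/2) = 0.5637; √K_a = 0.7508.
The active pressure is zero where K_a γ z = 2c√K_a, so z_c = 2c/(γ√K_a) = 2×9.2/(19.8×0.7508) = 1.238 m.

1.24 m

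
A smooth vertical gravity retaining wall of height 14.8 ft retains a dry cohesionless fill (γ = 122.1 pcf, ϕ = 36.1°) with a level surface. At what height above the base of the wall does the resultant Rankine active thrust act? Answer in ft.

K_a = 0.2585.
The pressure distribution is triangular, so the resultant acts at H/3 above the base = 14.8/3 = 4.933 ft.

4.93 ft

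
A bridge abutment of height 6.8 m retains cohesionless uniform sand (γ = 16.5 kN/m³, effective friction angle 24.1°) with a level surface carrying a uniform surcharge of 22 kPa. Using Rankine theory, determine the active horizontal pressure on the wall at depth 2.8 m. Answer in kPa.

K_a = (1 − sin φ)/(1 + sin φ) = 0.4201.
σ_v = γz + q = 16.5 × 2.8 + 22 = 68.20 kPa.
σ_h = K_a σ_v = 0.4201 × 68.20 = 28.65 kPa.

28.7 kPa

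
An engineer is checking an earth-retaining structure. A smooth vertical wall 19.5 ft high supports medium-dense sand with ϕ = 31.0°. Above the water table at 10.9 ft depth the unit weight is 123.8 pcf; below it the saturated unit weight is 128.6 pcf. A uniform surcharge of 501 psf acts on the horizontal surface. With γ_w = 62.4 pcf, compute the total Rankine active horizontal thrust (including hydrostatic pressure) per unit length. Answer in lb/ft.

12300 lb/ft

K_a = tan²(45° − φ/2) = 0.3201.
γ' = 128.6 − 62.4 = 66.20 pcf. h₂ = H − d_w = 8.6 ft.
σ'_h: at surface K_a·q = 160.4; at WT K_a(q+γd_w) = 592.3; at base K_a(q+γd_w+γ'h₂) = 774.6 psf.
P₁ = ½(160.4+592.3)×10.9 = 4102; P₂ = ½(592.3+774.6)×8.6 = 5878; P_w = ½γ_w h₂² = 2308.
Total = 4102+5878+2308 = 12290 lb/ft.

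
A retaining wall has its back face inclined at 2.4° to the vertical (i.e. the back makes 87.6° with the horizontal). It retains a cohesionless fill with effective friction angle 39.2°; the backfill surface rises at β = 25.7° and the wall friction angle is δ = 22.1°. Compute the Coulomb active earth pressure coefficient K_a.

0.316

K_a = sin²(α+φ) / [sin²α · sin(α−δ) · (1 + √{sin(φ+δ)sin(φ−β) / (sin(α−δ)sin(α+β))})²].
With α = 87.6°, φ = 39.2°, δ = 22.1°, β = 25.7°: K_a = 0.3158.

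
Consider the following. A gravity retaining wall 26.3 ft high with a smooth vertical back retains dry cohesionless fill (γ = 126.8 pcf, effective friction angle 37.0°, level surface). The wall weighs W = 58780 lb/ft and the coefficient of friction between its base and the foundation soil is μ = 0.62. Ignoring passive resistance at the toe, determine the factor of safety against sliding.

K_a = tan²(45° − 37.0°/2) = 0.2486.
P_a = ½K_aγH² = 0.5×0.2486×126.8×26.3² = 10900 lb/ft, acting at H/3 = 8.767 ft above the base.
FS_sliding = μW / P_a = 0.62×58780 / 10900 = 3.343.

3.34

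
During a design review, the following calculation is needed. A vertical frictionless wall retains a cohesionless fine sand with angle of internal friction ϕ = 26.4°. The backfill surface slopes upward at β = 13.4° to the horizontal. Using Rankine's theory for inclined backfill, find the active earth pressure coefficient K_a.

K_a = cos β · (cos β − √(cos²β − cos²φ)) / (cos β + √(cos²β − cos²φ)).
cos β = 0.9728, cos φ = 0.8957, √(cos²β − cos²φ) = 0.3795.
K_a = 0.9728 × (0.9728 − 0.3795)/(0.9728 + 0.3795) = 0.4268.

0.427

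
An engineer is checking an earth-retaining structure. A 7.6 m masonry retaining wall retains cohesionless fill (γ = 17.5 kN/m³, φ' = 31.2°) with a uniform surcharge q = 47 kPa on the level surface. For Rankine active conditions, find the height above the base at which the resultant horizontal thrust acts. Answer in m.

3.06 m

K_a = 0.3175.
Triangular part P₁ = ½K_aγH² = 160.5 at H/3 = 2.533 m; rectangular part P₂ = K_a q H = 113.4 at H/2 = 3.800 m.
ȳ = (P₁·2.533 + P₂·3.800)/(P₁+P₂) = 3.058 m.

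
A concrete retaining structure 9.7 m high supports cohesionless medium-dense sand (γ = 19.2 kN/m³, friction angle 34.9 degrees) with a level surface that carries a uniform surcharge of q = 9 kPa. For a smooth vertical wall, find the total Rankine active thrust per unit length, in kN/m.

270 kN/m

K_a = tan²(45° − φ/2) = 0.2721.
Soil triangle: ½ K_a γ H² = 0.5×0.2721×19.2×9.7² = 245.8 kN/m.
Surcharge rectangle: K_a q H = 0.2721×9×9.7 = 23.76 kN/m.
Total = 245.8 + 23.76 = 269.6 kN/m.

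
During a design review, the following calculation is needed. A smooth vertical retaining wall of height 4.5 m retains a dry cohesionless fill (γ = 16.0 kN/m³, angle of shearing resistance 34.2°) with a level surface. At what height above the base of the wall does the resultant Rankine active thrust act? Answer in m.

K_a = 0.2803.
The pressure distribution is triangular, so the resultant acts at H/3 above the base = 4.5/3 = 1.500 m.

1.50 m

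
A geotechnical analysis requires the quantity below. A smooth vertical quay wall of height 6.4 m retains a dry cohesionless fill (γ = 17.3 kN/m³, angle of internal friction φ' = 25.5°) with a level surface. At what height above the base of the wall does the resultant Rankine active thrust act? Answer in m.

2.13 m

K_a = 0.3981.
The pressure distribution is triangular, so the resultant acts at H/3 above the base = 6.4/3 = 2.133 m.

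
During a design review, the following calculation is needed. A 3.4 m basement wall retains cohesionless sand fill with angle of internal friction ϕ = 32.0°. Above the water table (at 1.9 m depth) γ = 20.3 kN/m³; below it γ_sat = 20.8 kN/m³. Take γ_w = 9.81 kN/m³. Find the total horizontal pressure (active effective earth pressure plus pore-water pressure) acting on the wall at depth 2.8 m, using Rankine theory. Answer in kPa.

K_a = (1 − sin φ)/(1 + sin φ) = 0.3073.
γ' = 20.8 − 9.81 = 10.99 kN/m³.
Effective vertical stress at 2.8 m: σ'_v = 20.3×1.9 + 10.99×0.900 = 48.46 kPa.
σ'_h = K_a σ'_v = 0.3073 × 48.46 = 14.89 kPa; u = γ_w × 0.900 = 8.829 kPa.
Total σ_h = 14.89 + 8.829 = 23.72 kPa.

23.7 kPa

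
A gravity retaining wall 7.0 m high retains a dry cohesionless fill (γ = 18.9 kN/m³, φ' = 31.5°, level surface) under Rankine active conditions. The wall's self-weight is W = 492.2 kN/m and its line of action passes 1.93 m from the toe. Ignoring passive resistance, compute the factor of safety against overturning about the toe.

2.80

K_a = tan²(45° − 31.5°/2) = 0.3136.
P_a = ½K_aγH² = 0.5×0.3136×18.9×7.0² = 145.2 kN/m, acting at H/3 = 2.333 m above the base.
Overturning moment M_o = P_a × H/3 = 145.2 × 2.333 = 338.9.
Resisting moment M_r = W × 1.93 = 492.2 × 1.93 = 949.9.
FS_overturning = M_r/M_o = 949.9/338.9 = 2.803.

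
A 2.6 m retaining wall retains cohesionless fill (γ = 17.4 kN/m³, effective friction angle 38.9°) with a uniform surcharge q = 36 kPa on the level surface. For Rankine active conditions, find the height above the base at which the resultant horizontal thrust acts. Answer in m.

K_a = 0.2285.
Triangular part P₁ = ½K_aγH² = 13.44 at H/3 = 0.8667 m; rectangular part P₂ = K_a q H = 21.39 at H/2 = 1.300 m.
ȳ = (P₁·0.8667 + P₂·1.300)/(P₁+P₂) = 1.133 m.

1.13 m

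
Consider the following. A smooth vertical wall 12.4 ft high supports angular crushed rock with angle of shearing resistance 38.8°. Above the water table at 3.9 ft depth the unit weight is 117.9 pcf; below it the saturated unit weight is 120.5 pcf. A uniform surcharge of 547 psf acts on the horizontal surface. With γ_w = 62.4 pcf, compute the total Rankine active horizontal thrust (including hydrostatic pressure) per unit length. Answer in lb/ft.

K_a = tan²(45° − φ/2) = 0.2296.
γ' = 120.5 − 62.4 = 58.10 pcf. h₂ = H − d_w = 8.5 ft.
σ'_h: at surface K_a·q = 125.6; at WT K_a(q+γd_w) = 231.1; at base K_a(q+γd_w+γ'h₂) = 344.5 psf.
P₁ = ½(125.6+231.1)×3.9 = 695.5; P₂ = ½(231.1+344.5)×8.5 = 2446; P_w = ½γ_w h₂² = 2254.
Total = 695.5+2446+2254 = 5396 lb/ft.

5400 lb/ft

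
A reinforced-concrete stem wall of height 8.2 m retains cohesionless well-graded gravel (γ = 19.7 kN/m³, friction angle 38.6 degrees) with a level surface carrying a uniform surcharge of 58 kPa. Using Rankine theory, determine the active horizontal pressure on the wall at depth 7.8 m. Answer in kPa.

49.0 kPa

K_a = (1 − sin φ)/(1 + sin φ) = 0.2316.
σ_v = γz + q = 19.7 × 7.8 + 58 = 211.7 kPa.
σ_h = K_a σ_v = 0.2316 × 211.7 = 49.02 kPa.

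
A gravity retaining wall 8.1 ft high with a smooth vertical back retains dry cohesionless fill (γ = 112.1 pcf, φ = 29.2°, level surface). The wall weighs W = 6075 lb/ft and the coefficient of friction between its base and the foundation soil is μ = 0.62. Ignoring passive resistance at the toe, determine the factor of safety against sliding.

2.98

K_a = tan²(45° − 29.2°/2) = 0.3442.
P_a = ½K_aγH² = 0.5×0.3442×112.1×8.1² = 1266 lb/ft, acting at H/3 = 2.700 ft above the base.
FS_sliding = μW / P_a = 0.62×6075 / 1266 = 2.976.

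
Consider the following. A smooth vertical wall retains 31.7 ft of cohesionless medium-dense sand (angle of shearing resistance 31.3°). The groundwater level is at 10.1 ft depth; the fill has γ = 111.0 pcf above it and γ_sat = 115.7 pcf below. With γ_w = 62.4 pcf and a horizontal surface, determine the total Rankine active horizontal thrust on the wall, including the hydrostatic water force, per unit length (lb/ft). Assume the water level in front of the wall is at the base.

K_a = tan²(45° − φ/2) = 0.3162.
γ' = 115.7 − 62.4 = 53.30 pcf. Depth below WT = 21.6 ft.
σ'_h at WT = K_a γ d_w = 354.5 psf; at base = 354.5 + K_a γ' × 21.6 = 718.5 psf.
P₁ (0–10.1 ft) = ½×354.5×10.1 = 1790. P₂ (10.1–31.7 ft) = ½(354.5+718.5)×21.6 = 11590.
P_w = ½ γ_w h₂² = 0.5×62.4×21.6² = 14560. Total = 1790+11590+14560 = 27940 lb/ft.

27900 lb/ft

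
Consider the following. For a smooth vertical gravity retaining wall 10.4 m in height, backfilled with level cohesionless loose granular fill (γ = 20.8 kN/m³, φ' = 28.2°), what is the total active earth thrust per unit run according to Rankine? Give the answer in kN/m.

403 kN/m

K_a = tan²(45° − φ/2) = 0.3582.
P_a = ½ K_a γ H² = 0.5 × 0.3582 × 20.8 × 10.4² = 402.9 kN/m.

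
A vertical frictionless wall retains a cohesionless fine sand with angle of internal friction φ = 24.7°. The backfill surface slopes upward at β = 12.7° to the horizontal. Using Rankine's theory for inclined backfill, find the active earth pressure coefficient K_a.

K_a = cos β · (cos β − √(cos²β − cos²φ)) / (cos β + √(cos²β − cos²φ)).
cos β = 0.9755, cos φ = 0.9085, √(cos²β − cos²φ) = 0.3554.
K_a = 0.9755 × (0.9755 − 0.3554)/(0.9755 + 0.3554) = 0.4546.

0.455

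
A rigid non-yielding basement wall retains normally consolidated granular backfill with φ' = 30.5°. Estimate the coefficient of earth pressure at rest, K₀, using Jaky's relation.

0.492

K₀ = 1 − sin φ' = 1 − sin 30.5° = 0.4925.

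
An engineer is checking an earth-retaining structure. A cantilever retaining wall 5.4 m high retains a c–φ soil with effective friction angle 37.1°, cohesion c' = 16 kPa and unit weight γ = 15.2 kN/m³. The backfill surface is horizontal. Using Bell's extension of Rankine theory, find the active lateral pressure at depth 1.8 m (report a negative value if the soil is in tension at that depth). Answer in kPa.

K_a = (1 − sin φ)/(1 + sin φ) = 0.2475.
σ_a = K_a γ z − 2c√K_a = 0.2475×15.2×1.8 − 2×16×0.4975 = -9.148 kPa.

-9.15 kPa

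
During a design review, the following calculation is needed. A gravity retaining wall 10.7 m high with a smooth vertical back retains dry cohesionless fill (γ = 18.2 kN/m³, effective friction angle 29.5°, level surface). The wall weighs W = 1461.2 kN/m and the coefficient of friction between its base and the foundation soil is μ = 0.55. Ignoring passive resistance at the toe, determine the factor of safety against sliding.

2.27

K_a = tan²(45° − 29.5°/2) = 0.3401.
P_a = ½K_aγH² = 0.5×0.3401×18.2×10.7² = 354.3 kN/m, acting at H/3 = 3.567 m above the base.
FS_sliding = μW / P_a = 0.55×1461.2 / 354.3 = 2.268.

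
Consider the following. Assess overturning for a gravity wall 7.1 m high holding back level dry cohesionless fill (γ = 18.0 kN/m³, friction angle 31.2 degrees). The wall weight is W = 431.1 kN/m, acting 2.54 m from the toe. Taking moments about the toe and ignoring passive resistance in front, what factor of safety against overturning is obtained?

K_a = tan²(45° − 31.2°/2) = 0.3175.
P_a = ½K_aγH² = 0.5×0.3175×18.0×7.1² = 144.0 kN/m, acting at H/3 = 2.367 m above the base.
Overturning moment M_o = P_a × H/3 = 144.0 × 2.367 = 340.9.
Resisting moment M_r = W × 2.54 = 431.1 × 2.54 = 1095.
FS_overturning = M_r/M_o = 1095/340.9 = 3.212.

3.21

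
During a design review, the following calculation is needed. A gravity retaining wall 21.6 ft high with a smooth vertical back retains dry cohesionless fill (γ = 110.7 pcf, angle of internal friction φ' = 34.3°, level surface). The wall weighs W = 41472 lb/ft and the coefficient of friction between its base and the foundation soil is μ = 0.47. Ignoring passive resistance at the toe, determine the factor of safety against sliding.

2.70

K_a = tan²(45° − 34.3°/2) = 0.2792.
P_a = ½K_aγH² = 0.5×0.2792×110.7×21.6² = 7209 lb/ft, acting at H/3 = 7.200 ft above the base.
FS_sliding = μW / P_a = 0.47×41472 / 7209 = 2.704.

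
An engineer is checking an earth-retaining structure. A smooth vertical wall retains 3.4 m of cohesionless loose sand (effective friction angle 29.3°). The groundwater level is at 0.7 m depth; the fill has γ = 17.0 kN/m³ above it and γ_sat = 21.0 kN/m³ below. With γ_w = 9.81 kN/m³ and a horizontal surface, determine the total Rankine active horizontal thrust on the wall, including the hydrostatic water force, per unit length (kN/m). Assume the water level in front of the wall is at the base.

K_a = tan²(45° − φ/2) = 0.3428.
γ' = 21.0 − 9.81 = 11.19 kN/m³. Depth below WT = 2.7 m.
σ'_h at WT = K_a γ d_w = 4.080 kPa; at base = 4.080 + K_a γ' × 2.7 = 14.44 kPa.
P₁ (0–0.7 m) = ½×4.080×0.7 = 1.428. P₂ (0.7–3.4 m) = ½(4.080+14.44)×2.7 = 25.00.
P_w = ½ γ_w h₂² = 0.5×9.81×2.7² = 35.76. Total = 1.428+25.00+35.76 = 62.18 kN/m.

62.2 kN/m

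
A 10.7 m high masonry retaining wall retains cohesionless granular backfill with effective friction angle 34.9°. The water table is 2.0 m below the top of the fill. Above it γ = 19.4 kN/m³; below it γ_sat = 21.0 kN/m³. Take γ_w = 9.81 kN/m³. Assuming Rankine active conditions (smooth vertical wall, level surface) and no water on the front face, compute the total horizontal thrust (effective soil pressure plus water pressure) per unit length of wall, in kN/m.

589 kN/m

K_a = tan²(45° − φ/2) = 0.2721.
γ' = 21.0 − 9.81 = 11.19 kN/m³. Depth below WT = 8.7 m.
σ'_h at WT = K_a γ d_w = 10.56 kPa; at base = 10.56 + K_a γ' × 8.7 = 37.05 kPa.
P₁ (0–2.0 m) = ½×10.56×2.0 = 10.56. P₂ (2.0–10.7 m) = ½(10.56+37.05)×8.7 = 207.1.
P_w = ½ γ_w h₂² = 0.5×9.81×8.7² = 371.3. Total = 10.56+207.1+371.3 = 588.9 kN/m.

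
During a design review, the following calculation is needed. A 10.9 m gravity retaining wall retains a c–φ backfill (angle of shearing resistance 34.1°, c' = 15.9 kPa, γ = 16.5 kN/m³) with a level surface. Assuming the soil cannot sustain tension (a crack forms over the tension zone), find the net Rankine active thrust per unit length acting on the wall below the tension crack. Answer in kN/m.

K_a = 0.2815; √K_a = 0.5306.
Tension-crack depth z_c = 2c/(γ√K_a) = 2×15.9/(16.5×0.5306) = 3.632 m.
σ_a at base = K_a γ H − 2c√K_a = 0.2815×16.5×10.9 − 2×15.9×0.5306 = 33.76 kPa.
P_a = ½ × 33.76 × (H − z_c) = 0.5×33.76×7.268 = 122.7 kN/m.

123 kN/m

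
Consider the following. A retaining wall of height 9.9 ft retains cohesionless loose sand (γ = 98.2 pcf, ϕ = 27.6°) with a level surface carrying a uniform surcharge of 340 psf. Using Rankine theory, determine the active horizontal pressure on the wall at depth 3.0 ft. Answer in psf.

233 psf

K_a = (1 − sin φ)/(1 + sin φ) = 0.3668.
σ_v = γz + q = 98.2 × 3.0 + 340 = 634.6 psf.
σ_h = K_a σ_v = 0.3668 × 634.6 = 232.8 psf.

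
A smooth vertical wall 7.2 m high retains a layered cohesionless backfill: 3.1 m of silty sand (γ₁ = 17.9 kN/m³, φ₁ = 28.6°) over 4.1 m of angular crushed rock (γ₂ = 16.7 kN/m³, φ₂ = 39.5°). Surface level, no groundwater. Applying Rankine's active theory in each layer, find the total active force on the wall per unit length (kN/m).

K_a1 = tan²(45°−28.6°/2) = 0.3525; K_a2 = tan²(45°−39.5°/2) = 0.2224.
Layer 1: σ at base = K_a1 γ₁ h₁ = 19.56 kPa; P₁ = ½×19.56×3.1 = 30.32.
Layer 2: σ_v at top = γ₁h₁ = 55.49; σ_h top = K_a2×55.49 = 12.34; σ_h base = K_a2×(55.49+16.7×4.1) = 27.57.
P₂ = ½(12.34+27.57)×4.1 = 81.83. Total P_a = 30.32+81.83 = 112.2 kN/m.

112 kN/m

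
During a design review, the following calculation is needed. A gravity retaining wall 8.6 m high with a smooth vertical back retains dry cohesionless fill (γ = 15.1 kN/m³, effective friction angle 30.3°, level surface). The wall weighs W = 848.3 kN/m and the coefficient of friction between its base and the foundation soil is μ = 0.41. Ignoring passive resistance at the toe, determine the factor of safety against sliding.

1.89

K_a = tan²(45° − 30.3°/2) = 0.3293.
P_a = ½K_aγH² = 0.5×0.3293×15.1×8.6² = 183.9 kN/m, acting at H/3 = 2.867 m above the base.
FS_sliding = μW / P_a = 0.41×848.3 / 183.9 = 1.891.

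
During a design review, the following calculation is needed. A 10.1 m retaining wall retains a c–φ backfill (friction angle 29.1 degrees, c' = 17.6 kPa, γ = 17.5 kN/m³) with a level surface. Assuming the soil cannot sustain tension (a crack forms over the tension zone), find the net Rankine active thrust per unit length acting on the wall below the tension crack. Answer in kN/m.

K_a = 0.3456; √K_a = 0.5879.
Tension-crack depth z_c = 2c/(γ√K_a) = 2×17.6/(17.5×0.5879) = 3.422 m.
σ_a at base = K_a γ H − 2c√K_a = 0.3456×17.5×10.1 − 2×17.6×0.5879 = 40.39 kPa.
P_a = ½ × 40.39 × (H − z_c) = 0.5×40.39×6.678 = 134.9 kN/m.

135 kN/m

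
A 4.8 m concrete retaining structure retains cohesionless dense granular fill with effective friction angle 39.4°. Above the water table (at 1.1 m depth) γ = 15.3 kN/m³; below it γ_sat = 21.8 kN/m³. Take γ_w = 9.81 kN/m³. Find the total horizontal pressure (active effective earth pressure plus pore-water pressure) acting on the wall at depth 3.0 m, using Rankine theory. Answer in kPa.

27.5 kPa

K_a = (1 − sin φ)/(1 + sin φ) = 0.2234.
γ' = 21.8 − 9.81 = 11.99 kN/m³.
Effective vertical stress at 3.0 m: σ'_v = 15.3×1.1 + 11.99×1.90 = 39.61 kPa.
σ'_h = K_a σ'_v = 0.2234 × 39.61 = 8.851 kPa; u = γ_w × 1.90 = 18.64 kPa.
Total σ_h = 8.851 + 18.64 = 27.49 kPa.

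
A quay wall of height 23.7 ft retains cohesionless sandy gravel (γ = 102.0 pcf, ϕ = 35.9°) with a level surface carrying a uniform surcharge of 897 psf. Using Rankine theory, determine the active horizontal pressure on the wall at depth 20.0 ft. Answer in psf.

766 psf

K_a = (1 − sin φ)/(1 + sin φ) = 0.2607.
σ_v = γz + q = 102.0 × 20.0 + 897 = 2937 psf.
σ_h = K_a σ_v = 0.2607 × 2937 = 765.8 psf.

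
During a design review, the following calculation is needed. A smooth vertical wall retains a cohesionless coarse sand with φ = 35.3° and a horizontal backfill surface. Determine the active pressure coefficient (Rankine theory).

K_a = tan²(45° − φ/2) = tan²(27.35°) = 0.2675.

0.268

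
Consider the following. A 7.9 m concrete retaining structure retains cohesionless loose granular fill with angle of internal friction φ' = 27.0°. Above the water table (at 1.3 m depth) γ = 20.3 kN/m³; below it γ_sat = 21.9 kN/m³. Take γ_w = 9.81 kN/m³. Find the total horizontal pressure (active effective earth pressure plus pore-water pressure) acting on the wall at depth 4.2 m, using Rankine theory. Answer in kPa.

K_a = (1 − sin φ)/(1 + sin φ) = 0.3755.
γ' = 21.9 − 9.81 = 12.09 kN/m³.
Effective vertical stress at 4.2 m: σ'_v = 20.3×1.3 + 12.09×2.90 = 61.45 kPa.
σ'_h = K_a σ'_v = 0.3755 × 61.45 = 23.08 kPa; u = γ_w × 2.90 = 28.45 kPa.
Total σ_h = 23.08 + 28.45 = 51.53 kPa.

51.5 kPa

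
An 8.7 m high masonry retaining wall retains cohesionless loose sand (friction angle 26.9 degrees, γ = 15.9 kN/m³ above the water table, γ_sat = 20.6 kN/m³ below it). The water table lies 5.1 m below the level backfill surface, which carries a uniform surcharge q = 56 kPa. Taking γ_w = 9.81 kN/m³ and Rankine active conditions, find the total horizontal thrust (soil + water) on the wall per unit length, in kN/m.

K_a = tan²(45° − φ/2) = 0.3770.
γ' = 20.6 − 9.81 = 10.79 kN/m³. h₂ = H − d_w = 3.6 m.
σ'_h: at surface K_a·q = 21.11; at WT K_a(q+γd_w) = 51.68; at base K_a(q+γd_w+γ'h₂) = 66.33 kPa.
P₁ = ½(21.11+51.68)×5.1 = 185.6; P₂ = ½(51.68+66.33)×3.6 = 212.4; P_w = ½γ_w h₂² = 63.57.
Total = 185.6+212.4+63.57 = 461.6 kN/m.

462 kN/m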